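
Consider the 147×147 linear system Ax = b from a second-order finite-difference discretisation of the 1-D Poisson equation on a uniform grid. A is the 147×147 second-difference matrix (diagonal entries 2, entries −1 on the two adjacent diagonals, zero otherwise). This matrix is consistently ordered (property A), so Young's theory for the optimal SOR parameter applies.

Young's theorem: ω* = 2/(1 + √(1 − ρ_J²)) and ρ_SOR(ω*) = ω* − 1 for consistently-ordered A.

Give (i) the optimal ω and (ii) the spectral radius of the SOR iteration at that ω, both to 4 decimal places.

ω* = 1.9584, ρ_SOR = 0.9584

B_J for the 147×147 system has eigenvalues cos(kπ/148); ρ_J = cos(π/148) = 0.9998.
root = sin(π/148) = 0.02123  (since 1−cos² = sin²).
[ω*] 2 ÷ (1 + 0.02123) = 2 ÷ 1.02123 = 1.9584.
At ω = 1.9584 every |λ(B_ω)| = ω−1, so ρ_SOR = 0.9584.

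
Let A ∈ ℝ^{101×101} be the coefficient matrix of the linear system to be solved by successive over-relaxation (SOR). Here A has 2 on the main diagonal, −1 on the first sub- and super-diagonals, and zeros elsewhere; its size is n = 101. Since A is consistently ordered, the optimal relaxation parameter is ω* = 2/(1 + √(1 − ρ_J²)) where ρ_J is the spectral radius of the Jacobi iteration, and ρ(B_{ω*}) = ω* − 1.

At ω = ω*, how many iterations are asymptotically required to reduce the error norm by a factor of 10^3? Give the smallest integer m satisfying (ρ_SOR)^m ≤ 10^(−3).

m = 113

ρ_J = max_k |cos(kπ/102)| = cos(π/102) = 0.9995257
1 − cos²(π/102) = sin²(π/102) ⇒ √(1−ρ_J²) = sin(π/102) = 0.0307951.
ω* = 2 / (1 + 0.0307951) = 2 / 1.0307951 ≈ 1.9402498.
and ρ(B_{ω*}) = 1.9402498 − 1 = 0.9402498.
For 3 digits: m = 3·ln10 / (−ln 0.9402498) = 6.90776/0.0616097 = 112.121; round up → m = 113.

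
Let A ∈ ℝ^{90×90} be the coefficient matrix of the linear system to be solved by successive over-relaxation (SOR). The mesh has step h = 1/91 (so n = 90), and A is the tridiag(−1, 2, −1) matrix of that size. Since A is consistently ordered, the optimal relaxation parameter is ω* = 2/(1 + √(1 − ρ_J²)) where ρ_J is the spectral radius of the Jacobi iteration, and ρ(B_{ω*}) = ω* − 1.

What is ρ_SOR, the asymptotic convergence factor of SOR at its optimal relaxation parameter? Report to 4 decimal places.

[ρ_J] n=90: ρ(B_J) = cos(π/(n+1)) = cos(π/91) = 0.9994.
root = sin(π/91) = 0.03452  (since 1−cos² = sin²).
ω* = 2 / (1 + 0.03452) = 2 / 1.03452 ≈ 1.9333.
ρ_SOR = ω* − 1 = 1.9333 − 1 = 0.9333.

ρ_SOR = 0.9333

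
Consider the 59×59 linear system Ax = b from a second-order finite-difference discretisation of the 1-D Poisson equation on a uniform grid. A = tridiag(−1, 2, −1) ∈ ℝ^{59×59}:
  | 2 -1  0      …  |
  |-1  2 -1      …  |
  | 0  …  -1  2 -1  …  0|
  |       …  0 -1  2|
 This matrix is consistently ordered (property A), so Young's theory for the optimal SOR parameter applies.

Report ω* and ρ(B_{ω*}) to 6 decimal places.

ω* = 1.900534, ρ_SOR = 0.900534

spectrum of D⁻¹(L+U) = {cos(kπ/60) : 1≤k≤59}; ρ_J = cos(π/60) = 0.998630.
√(1 − cos²(π/60)) = sin(π/60) ≈ 0.0523360.
ω* = 2 / (1 + 0.0523360) = 2 / 1.0523360 ≈ 1.900534.
[ρ_SOR] ω* − 1 = 0.900534.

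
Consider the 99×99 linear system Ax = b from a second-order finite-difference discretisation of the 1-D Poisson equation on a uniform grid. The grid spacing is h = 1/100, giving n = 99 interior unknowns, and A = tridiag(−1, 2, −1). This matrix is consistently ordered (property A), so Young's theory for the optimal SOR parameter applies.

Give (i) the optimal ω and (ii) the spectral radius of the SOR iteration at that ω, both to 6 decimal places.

½·tridiag(1,0,1) at n=99: λ_k = cos(kπ/100); max |λ| at k=1 ⇒ ρ_J = cos(π/100) ≈ 0.999507.
√(1−ρ_J²) simplifies to sin(π/100) = 0.0314108.
[ω*] 2 ÷ (1 + 0.0314108) = 2 ÷ 1.0314108 = 1.939092.
ρ(B_{ω*}) = ω*−1 = 0.939092

ω* = 1.939092, ρ_SOR = 0.939092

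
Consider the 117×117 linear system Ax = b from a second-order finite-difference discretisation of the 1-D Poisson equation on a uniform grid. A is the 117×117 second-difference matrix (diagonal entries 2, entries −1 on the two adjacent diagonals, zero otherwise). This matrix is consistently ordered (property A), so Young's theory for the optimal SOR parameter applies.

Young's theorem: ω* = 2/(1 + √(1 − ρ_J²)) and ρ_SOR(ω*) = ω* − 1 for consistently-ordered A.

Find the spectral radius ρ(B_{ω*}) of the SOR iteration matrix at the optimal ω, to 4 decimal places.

ρ_SOR = 0.9481

spectrum of D⁻¹(L+U) = {cos(kπ/118) : 1≤k≤117}; ρ_J = cos(π/118) = 0.9996.
√(1−ρ_J²) simplifies to sin(π/118) = 0.02662.
So ω* = 2/1.02662 = 1.9481 (Young).
ρ_SOR = ω* − 1 = 1.9481 − 1 = 0.9481.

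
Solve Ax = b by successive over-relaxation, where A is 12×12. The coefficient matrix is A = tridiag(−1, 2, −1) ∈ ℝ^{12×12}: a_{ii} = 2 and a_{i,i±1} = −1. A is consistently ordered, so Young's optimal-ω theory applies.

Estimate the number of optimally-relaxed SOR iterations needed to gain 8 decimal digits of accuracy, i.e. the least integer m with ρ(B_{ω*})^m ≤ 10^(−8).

m = 38

spectrum of D⁻¹(L+U) = {cos(kπ/13) : 1≤k≤12}; ρ_J = cos(π/13) = 0.9709418.
√(1−ρ_J²) = |sin(π/13)| = 0.2393157
ω* = 2 / (1 + 0.2393157) = 2 / 1.2393157 ≈ 1.6137938.
ρ(B_{ω*}) = ω*−1 = 0.6137938
8·ln10 = 18.4207; −ln(0.6137938) = 0.488096; m = ⌈18.4207/0.488096⌉ = ⌈37.740⌉ = 38.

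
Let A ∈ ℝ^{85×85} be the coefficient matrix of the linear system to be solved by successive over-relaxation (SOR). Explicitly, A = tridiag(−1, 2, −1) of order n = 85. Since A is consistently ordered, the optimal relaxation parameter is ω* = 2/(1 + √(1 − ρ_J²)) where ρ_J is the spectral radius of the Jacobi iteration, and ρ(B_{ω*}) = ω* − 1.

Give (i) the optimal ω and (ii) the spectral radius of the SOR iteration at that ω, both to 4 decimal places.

With n=85, ρ(Jacobi) = cos(π/86) = 0.9993.
√(1−ρ_J²) = |sin(π/86)| = 0.03652
ω* = 2 / (1 + 0.03652) = 2 / 1.03652 ≈ 1.9295.
ρ_SOR = ω* − 1 ≈ 0.9295.

ω* = 1.9295, ρ_SOR = 0.9295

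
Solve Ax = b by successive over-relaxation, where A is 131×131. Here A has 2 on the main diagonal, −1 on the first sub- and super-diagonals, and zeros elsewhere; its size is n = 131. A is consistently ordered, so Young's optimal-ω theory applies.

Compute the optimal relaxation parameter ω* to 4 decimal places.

ω* = 1.9535

B_J for the 131×131 system has eigenvalues cos(kπ/132); ρ_J = cos(π/132) = 0.9997.
√(1 − cos²(π/132)) = sin(π/132) ≈ 0.02380.
[ω*] 2 ÷ (1 + 0.02380) = 2 ÷ 1.02380 = 1.9535.
At ω = 1.9535 every |λ(B_ω)| = ω−1, so ρ_SOR = 0.9535.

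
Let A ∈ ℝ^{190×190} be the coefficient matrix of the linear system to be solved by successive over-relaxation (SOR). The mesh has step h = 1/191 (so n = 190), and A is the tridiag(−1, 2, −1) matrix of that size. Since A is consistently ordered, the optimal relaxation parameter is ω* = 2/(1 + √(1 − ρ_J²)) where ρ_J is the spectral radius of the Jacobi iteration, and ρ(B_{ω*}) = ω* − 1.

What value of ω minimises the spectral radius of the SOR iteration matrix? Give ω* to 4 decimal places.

ω* = 1.9676

B_J for the 190×190 system has eigenvalues cos(kπ/191); ρ_J = cos(π/191) = 0.9999.
√(1−ρ_J²) = |sin(π/191)| = 0.01645
Then 2/(1+√(1−ρ_J²)) = 2/(1+0.01645); ω* = 2/1.01645 = 1.9676.
and ρ(B_{ω*}) = 1.9676 − 1 = 0.9676.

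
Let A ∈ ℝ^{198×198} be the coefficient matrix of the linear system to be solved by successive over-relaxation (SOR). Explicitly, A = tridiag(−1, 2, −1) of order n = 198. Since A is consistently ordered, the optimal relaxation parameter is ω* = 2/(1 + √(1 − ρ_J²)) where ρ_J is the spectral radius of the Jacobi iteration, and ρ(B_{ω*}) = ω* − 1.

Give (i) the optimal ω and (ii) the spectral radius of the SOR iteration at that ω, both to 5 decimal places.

ω* = 1.96892, ρ_SOR = 0.96892

[ρ_J] n=198: ρ(B_J) = cos(π/(n+1)) = cos(π/199) = 0.99988.
√(1−ρ_J²) simplifies to sin(π/199) = 0.015786.
[ω*] 2 ÷ (1 + 0.015786) = 2 ÷ 1.015786 = 1.96892.
and ρ(B_{ω*}) = 1.96892 − 1 = 0.96892.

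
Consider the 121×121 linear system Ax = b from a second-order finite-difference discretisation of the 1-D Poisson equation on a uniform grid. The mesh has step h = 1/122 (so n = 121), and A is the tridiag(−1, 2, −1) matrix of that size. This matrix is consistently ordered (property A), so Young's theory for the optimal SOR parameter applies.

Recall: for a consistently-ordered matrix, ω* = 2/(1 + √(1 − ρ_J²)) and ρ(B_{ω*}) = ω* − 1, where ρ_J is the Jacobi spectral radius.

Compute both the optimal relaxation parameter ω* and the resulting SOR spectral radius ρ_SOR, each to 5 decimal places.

n=121: λ(B_J) = 1 − λ(A)/2 = cos(kπ/122); k=1 gives ρ_J = 0.99967.
√(1−ρ_J²) simplifies to sin(π/122) = 0.025748.
Young: ω* = 2/(1+√(1−ρ_J²)) = 2/(1+0.025748) = 2/1.025748 = 1.94980.
and ρ(B_{ω*}) = 1.94980 − 1 = 0.94980.

ω* = 1.94980, ρ_SOR = 0.94980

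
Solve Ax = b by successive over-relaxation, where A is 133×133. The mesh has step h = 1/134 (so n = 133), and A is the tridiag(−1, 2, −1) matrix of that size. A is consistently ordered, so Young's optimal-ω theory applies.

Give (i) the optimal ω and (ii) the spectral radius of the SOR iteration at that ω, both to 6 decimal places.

spectrum of D⁻¹(L+U) = {cos(kπ/134) : 1≤k≤133}; ρ_J = cos(π/134) = 0.999725.
√(1 − cos²(π/134)) = sin(π/134) ≈ 0.0234426.
Young: ω* = 2/(1+√(1−ρ_J²)) = 2/(1+0.0234426) = 2/1.0234426 = 1.954189.
ρ_SOR = ω* − 1 = 1.954189 − 1 = 0.954189.

ω* = 1.954189, ρ_SOR = 0.954189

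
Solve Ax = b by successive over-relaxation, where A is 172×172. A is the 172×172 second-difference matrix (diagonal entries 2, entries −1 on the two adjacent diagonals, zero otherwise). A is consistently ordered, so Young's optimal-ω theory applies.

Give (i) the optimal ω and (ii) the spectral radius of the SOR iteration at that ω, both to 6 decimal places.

ω* = 1.964331, ρ_SOR = 0.964331

spectrum of D⁻¹(L+U) = {cos(kπ/173) : 1≤k≤172}; ρ_J = cos(π/173) = 0.999835.
root = sin(π/173) = 0.0181585  (since 1−cos² = sin²).
Young: ω* = 2/(1+√(1−ρ_J²)) = 2/(1+0.0181585) = 2/1.0181585 = 1.964331.
ρ_SOR = ω* − 1 = 1.964331 − 1 = 0.964331.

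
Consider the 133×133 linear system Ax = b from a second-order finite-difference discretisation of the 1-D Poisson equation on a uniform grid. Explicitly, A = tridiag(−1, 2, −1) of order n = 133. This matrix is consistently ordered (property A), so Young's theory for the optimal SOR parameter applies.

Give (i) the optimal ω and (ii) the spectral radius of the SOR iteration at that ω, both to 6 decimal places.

ω* = 1.954189, ρ_SOR = 0.954189

With n=133, ρ(Jacobi) = cos(π/134) = 0.999725.
1 − cos²(π/134) = sin²(π/134) ⇒ √(1−ρ_J²) = sin(π/134) = 0.0234426.
ω* = 2/(1 + 0.0234426) = 2/1.0234426 = 1.954189.
ρ_SOR = ω* − 1 = 1.954189 − 1 = 0.954189.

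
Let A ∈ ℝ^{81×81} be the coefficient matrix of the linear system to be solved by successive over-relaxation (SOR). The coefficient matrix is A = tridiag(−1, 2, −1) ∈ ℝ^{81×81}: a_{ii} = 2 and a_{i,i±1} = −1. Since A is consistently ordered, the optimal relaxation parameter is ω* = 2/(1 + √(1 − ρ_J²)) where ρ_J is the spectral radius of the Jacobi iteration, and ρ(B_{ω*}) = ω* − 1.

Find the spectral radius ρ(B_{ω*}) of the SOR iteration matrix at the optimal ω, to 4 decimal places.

ρ_SOR = 0.9262

[ρ_J] n=81: ρ(B_J) = cos(π/(n+1)) = cos(π/82) = 0.9993.
1 − cos²(π/82) = sin²(π/82) ⇒ √(1−ρ_J²) = sin(π/82) = 0.03830.
ω* = 2 / (1 + 0.03830) = 2 / 1.03830 ≈ 1.9262.
ρ(B_{ω*}) = ω*−1 = 0.9262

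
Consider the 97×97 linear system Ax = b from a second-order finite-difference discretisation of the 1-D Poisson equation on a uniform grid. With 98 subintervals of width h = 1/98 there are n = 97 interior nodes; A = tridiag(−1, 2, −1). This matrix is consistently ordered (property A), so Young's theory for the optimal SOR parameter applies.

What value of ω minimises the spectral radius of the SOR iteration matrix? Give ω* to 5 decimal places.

ω* = 1.93789

spectrum of D⁻¹(L+U) = {cos(kπ/98) : 1≤k≤97}; ρ_J = cos(π/98) = 0.99949.
√(1−ρ_J²) = |sin(π/98)| = 0.032052
So ω* = 2/1.032052 = 1.93789 (Young).
and ρ(B_{ω*}) = 1.93789 − 1 = 0.93789.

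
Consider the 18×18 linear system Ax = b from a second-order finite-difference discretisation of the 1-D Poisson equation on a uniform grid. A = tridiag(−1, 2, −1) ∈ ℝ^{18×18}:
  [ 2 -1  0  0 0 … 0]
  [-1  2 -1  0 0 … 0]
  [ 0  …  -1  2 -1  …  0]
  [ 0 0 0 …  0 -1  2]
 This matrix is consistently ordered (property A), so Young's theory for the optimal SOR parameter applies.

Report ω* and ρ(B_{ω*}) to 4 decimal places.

ω* = 1.7173, ρ_SOR = 0.7173

n=18: λ(B_J) = 1 − λ(A)/2 = cos(kπ/19); k=1 gives ρ_J = 0.9864.
1 − cos²(π/19) = sin²(π/19) ⇒ √(1−ρ_J²) = sin(π/19) = 0.16459.
So ω* = 2/1.16459 = 1.7173 (Young).
At ω = 1.7173 every |λ(B_ω)| = ω−1, so ρ_SOR = 0.7173.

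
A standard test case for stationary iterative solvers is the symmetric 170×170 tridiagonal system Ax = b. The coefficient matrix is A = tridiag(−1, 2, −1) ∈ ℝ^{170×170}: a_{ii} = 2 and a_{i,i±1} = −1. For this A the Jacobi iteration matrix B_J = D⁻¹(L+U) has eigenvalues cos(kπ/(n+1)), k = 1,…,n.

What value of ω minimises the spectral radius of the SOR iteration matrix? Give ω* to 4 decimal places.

½·tridiag(1,0,1) at n=170: λ_k = cos(kπ/171); max |λ| at k=1 ⇒ ρ_J = cos(π/171) ≈ 0.9998.
root = sin(π/171) = 0.01837  (since 1−cos² = sin²).
ω* = 2 / (1 + 0.01837) = 2 / 1.01837 ≈ 1.9639.
and ρ(B_{ω*}) = 1.9639 − 1 = 0.9639.

ω* = 1.9639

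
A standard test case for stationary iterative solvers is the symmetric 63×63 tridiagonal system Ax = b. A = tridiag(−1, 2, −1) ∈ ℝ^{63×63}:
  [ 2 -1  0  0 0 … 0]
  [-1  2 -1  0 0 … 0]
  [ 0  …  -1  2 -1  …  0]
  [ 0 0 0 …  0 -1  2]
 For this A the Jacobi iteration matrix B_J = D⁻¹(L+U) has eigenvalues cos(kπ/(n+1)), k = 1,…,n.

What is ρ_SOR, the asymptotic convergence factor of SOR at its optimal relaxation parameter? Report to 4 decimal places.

ρ_SOR = 0.9065

With n=63, ρ(Jacobi) = cos(π/64) = 0.9988.
√(1−ρ_J²) simplifies to sin(π/64) = 0.04907.
ω* = 2/(1 + 0.04907) = 2/1.04907 = 1.9065.
ρ(B_{ω*}) = ω*−1 = 0.9065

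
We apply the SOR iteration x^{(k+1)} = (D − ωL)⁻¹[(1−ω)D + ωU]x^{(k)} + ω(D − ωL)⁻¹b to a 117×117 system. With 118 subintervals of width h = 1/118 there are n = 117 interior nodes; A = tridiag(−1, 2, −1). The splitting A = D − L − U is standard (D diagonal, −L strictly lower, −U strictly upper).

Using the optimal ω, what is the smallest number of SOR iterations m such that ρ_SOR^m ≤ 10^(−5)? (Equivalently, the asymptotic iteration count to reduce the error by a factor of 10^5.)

m = 217

½·tridiag(1,0,1) at n=117: λ_k = cos(kπ/118); max |λ| at k=1 ⇒ ρ_J = cos(π/118) ≈ 0.9996456.
√(1 − cos²(π/118)) = sin(π/118) ≈ 0.0266205.
Young: ω* = 2/(1+√(1−ρ_J²)) = 2/(1+0.0266205) = 2/1.0266205 = 1.9481396.
ρ(B_{ω*}) = ω*−1 = 0.9481396
For 5 digits: m = 5·ln10 / (−ln 0.9481396) = 11.5129/0.0532535 = 216.190; round up → m = 217.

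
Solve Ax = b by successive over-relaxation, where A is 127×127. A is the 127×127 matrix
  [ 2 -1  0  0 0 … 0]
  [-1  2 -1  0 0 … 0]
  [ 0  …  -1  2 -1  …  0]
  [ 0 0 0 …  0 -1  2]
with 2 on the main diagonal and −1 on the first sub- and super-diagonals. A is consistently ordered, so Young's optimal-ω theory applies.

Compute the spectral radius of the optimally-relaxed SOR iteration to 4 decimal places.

½·tridiag(1,0,1) at n=127: λ_k = cos(kπ/128); max |λ| at k=1 ⇒ ρ_J = cos(π/128) ≈ 0.9997.
√(1−ρ_J²) simplifies to sin(π/128) = 0.02454.
Then 2/(1+√(1−ρ_J²)) = 2/(1+0.02454); ω* = 2/1.02454 = 1.9521.
ρ(B_{ω*}) = ω*−1 = 0.9521

ρ_SOR = 0.9521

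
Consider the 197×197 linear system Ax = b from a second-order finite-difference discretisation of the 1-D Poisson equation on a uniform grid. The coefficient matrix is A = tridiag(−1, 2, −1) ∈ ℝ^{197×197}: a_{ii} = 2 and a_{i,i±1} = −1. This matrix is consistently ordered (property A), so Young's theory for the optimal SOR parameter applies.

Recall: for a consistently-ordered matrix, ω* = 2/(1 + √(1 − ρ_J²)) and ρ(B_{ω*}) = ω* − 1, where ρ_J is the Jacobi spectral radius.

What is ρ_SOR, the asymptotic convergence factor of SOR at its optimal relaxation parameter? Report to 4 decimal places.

spectrum of D⁻¹(L+U) = {cos(kπ/198) : 1≤k≤197}; ρ_J = cos(π/198) = 0.9999.
√(1−ρ_J²) = |sin(π/198)| = 0.01587
Then 2/(1+√(1−ρ_J²)) = 2/(1+0.01587); ω* = 2/1.01587 = 1.9688.
ρ(B_{ω*}) = ω*−1 = 0.9688

ρ_SOR = 0.9688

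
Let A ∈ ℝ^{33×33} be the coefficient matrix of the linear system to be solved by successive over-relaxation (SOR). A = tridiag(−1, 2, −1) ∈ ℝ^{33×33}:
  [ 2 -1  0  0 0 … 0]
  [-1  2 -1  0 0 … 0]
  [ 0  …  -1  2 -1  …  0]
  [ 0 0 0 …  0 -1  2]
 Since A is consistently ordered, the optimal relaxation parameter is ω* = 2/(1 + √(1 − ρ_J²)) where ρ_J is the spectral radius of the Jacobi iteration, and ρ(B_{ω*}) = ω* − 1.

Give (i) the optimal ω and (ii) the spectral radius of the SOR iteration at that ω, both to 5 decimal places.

ω* = 1.83105, ρ_SOR = 0.83105

spectrum of D⁻¹(L+U) = {cos(kπ/34) : 1≤k≤33}; ρ_J = cos(π/34) = 0.99573.
√(1−ρ_J²) = |sin(π/34)| = 0.092268
ω* = 2/(1 + 0.092268) = 2/1.092268 = 1.83105.
and ρ(B_{ω*}) = 1.83105 − 1 = 0.83105.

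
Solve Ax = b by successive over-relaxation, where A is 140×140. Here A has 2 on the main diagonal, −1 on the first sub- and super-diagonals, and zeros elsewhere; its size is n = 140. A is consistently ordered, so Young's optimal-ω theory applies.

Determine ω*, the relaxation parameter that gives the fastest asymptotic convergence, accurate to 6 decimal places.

ρ_J = max_k |cos(kπ/141)| = cos(π/141) = 0.999752
1 − cos²(π/141) = sin²(π/141) ⇒ √(1−ρ_J²) = sin(π/141) = 0.0222790.
ω* = 2/(1 + 0.0222790) = 2/1.0222790 = 1.956413.
[ρ_SOR] ω* − 1 = 0.956413.

ω* = 1.956413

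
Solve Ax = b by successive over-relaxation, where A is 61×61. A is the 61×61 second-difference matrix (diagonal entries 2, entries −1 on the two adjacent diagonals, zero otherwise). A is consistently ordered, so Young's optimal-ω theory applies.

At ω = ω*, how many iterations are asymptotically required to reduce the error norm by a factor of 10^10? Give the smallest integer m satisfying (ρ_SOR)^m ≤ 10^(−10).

½·tridiag(1,0,1) at n=61: λ_k = cos(kπ/62); max |λ| at k=1 ⇒ ρ_J = cos(π/62) ≈ 0.9987165.
√(1−ρ_J²) simplifies to sin(π/62) = 0.0506492.
ω* = 2 / (1 + 0.0506492) = 2 / 1.0506492 ≈ 1.9035849.
ρ(B_{ω*}) = ω*−1 = 0.9035849
m ≥ 10·ln10 / (−ln 0.9035849) = 227.113; smallest integer m = 228.

m = 228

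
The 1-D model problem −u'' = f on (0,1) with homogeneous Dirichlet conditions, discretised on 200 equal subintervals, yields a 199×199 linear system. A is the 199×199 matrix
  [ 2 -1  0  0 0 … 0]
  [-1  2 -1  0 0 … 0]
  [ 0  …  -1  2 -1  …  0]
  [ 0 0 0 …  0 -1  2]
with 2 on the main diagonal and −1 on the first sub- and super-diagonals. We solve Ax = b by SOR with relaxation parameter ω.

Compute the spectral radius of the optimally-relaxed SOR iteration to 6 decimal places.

ρ_SOR = 0.969071

B_J for the 199×199 system has eigenvalues cos(kπ/200); ρ_J = cos(π/200) = 0.999877.
√(1−ρ_J²) simplifies to sin(π/200) = 0.0157073.
ω* = 2/(1 + 0.0157073) = 2/1.0157073 = 1.969071.
[ρ_SOR] ω* − 1 = 0.969071.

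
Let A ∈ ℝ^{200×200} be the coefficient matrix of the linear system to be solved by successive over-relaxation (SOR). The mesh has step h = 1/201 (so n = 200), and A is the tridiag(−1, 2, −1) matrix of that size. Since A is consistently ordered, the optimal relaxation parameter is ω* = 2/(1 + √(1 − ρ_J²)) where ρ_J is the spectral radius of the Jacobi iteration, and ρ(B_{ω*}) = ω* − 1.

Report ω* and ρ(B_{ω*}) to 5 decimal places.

ω* = 1.96922, ρ_SOR = 0.96922

n=200: λ(B_J) = 1 − λ(A)/2 = cos(kπ/201); k=1 gives ρ_J = 0.99988.
√(1−ρ_J²) simplifies to sin(π/201) = 0.015629.
So ω* = 2/1.015629 = 1.96922 (Young).
[ρ_SOR] ω* − 1 = 0.96922.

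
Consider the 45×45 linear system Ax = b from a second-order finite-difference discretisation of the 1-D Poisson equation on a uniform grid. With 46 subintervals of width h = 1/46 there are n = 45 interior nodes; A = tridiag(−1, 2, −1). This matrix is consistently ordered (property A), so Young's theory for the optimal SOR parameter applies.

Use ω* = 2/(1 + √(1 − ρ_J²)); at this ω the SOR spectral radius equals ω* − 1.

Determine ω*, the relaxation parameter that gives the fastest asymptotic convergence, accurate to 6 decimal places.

ω* = 1.872234

[ρ_J] n=45: ρ(B_J) = cos(π/(n+1)) = cos(π/46) = 0.997669.
1 − cos²(π/46) = sin²(π/46) ⇒ √(1−ρ_J²) = sin(π/46) = 0.0682424.
Then 2/(1+√(1−ρ_J²)) = 2/(1+0.0682424); ω* = 2/1.0682424 = 1.872234.
ρ(B_{ω*}) = ω*−1 = 0.872234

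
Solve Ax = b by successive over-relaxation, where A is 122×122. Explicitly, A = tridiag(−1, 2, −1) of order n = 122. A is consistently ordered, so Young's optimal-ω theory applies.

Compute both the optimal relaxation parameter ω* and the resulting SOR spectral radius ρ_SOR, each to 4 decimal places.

spectrum of D⁻¹(L+U) = {cos(kπ/123) : 1≤k≤122}; ρ_J = cos(π/123) = 0.9997.
√(1−ρ_J²) = |sin(π/123)| = 0.02554
ω* = 2 / (1 + 0.02554) = 2 / 1.02554 ≈ 1.9502.
ρ_SOR = ω* − 1 ≈ 0.9502.

ω* = 1.9502, ρ_SOR = 0.9502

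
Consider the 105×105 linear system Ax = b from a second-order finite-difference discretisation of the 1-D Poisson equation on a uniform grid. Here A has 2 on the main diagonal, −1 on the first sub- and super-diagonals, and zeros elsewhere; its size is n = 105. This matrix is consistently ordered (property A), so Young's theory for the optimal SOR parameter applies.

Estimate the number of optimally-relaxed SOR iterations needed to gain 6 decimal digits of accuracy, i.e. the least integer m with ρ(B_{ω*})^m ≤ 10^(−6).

m = 234

spectrum of D⁻¹(L+U) = {cos(kπ/106) : 1≤k≤105}; ρ_J = cos(π/106) = 0.9995608.
√(1 − cos²(π/106)) = sin(π/106) ≈ 0.0296333.
Young: ω* = 2/(1+√(1−ρ_J²)) = 2/(1+0.0296333) = 2/1.0296333 = 1.9424391.
[ρ_SOR] ω* − 1 = 0.9424391.
(0.9424391)^m ≤ 10^{−6}  ⇒  m·ln(0.9424391) ≤ −6·ln10  ⇒  m ≥ 233.039  ⇒  m = 234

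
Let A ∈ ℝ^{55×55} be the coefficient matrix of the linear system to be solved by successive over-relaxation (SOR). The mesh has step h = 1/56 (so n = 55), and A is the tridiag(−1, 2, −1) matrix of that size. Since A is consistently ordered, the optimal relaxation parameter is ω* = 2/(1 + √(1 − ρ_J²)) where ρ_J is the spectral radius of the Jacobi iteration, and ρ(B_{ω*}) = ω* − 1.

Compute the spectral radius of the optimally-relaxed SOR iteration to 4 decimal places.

ρ_SOR = 0.8938

n=55: λ(B_J) = 1 − λ(A)/2 = cos(kπ/56); k=1 gives ρ_J = 0.9984.
root = sin(π/56) = 0.05607  (since 1−cos² = sin²).
So ω* = 2/1.05607 = 1.8938 (Young).
ρ_SOR = ω* − 1 ≈ 0.8938.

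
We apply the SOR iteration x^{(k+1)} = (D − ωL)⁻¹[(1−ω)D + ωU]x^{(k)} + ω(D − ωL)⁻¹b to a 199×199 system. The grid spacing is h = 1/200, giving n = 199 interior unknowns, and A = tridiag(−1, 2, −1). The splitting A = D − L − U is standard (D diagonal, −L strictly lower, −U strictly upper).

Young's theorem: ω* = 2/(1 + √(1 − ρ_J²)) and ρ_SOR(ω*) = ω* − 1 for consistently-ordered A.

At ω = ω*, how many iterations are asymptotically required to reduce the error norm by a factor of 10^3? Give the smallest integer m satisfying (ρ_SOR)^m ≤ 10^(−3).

spectrum of D⁻¹(L+U) = {cos(kπ/200) : 1≤k≤199}; ρ_J = cos(π/200) = 0.9998766.
√(1−ρ_J²) simplifies to sin(π/200) = 0.0157073.
Then 2/(1+√(1−ρ_J²)) = 2/(1+0.0157073); ω* = 2/1.0157073 = 1.9690712.
Hence ρ(B_{ω*}) = 1.9690712 − 1 = 0.9690712.
ρ_SOR^m ≤ 10^(−3) ⇔ m ≥ 3·ln10/(−ln 0.9690712) = 6.90776/0.0314172 = 219.872; m = ⌈219.872⌉ = 220.

m = 220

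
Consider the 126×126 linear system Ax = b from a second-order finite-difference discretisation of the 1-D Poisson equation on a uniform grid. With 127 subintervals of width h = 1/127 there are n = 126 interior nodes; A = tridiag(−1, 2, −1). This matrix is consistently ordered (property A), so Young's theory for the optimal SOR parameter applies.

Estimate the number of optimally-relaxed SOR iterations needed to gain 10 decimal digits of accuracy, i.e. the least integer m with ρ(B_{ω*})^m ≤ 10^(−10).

ρ_J = max_k |cos(kπ/127)| = cos(π/127) = 0.9996941
√(1−ρ_J²) = |sin(π/127)| = 0.0247344
ω* = 2/(1+0.0247344) = 1.9517252
ρ_SOR = ω* − 1 ≈ 0.9517252.
m ≥ 10·ln10 / (−ln 0.9517252) = 465.368; smallest integer m = 466.

m = 466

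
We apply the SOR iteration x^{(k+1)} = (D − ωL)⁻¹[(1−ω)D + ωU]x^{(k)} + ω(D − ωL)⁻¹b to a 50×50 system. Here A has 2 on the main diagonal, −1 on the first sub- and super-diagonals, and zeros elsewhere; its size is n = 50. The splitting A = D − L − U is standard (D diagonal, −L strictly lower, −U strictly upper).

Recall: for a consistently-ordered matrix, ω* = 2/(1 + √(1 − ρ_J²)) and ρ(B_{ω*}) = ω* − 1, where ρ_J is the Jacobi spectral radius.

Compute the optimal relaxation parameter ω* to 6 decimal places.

[ρ_J] n=50: ρ(B_J) = cos(π/(n+1)) = cos(π/51) = 0.998103.
√(1 − cos²(π/51)) = sin(π/51) ≈ 0.0615609.
ω* = 2 / (1 + 0.0615609) = 2 / 1.0615609 ≈ 1.884018.
ρ_SOR = ω* − 1 ≈ 0.884018.

ω* = 1.884018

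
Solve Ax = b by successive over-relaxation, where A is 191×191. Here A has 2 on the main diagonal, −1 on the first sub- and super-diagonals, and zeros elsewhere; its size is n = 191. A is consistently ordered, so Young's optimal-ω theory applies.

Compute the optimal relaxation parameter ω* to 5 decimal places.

ω* = 1.96780

½·tridiag(1,0,1) at n=191: λ_k = cos(kπ/192); max |λ| at k=1 ⇒ ρ_J = cos(π/192) ≈ 0.99987.
√(1−ρ_J²) simplifies to sin(π/192) = 0.016362.
ω* = 2/(1+0.016362) = 1.96780
ρ_SOR = ω* − 1 ≈ 0.96780.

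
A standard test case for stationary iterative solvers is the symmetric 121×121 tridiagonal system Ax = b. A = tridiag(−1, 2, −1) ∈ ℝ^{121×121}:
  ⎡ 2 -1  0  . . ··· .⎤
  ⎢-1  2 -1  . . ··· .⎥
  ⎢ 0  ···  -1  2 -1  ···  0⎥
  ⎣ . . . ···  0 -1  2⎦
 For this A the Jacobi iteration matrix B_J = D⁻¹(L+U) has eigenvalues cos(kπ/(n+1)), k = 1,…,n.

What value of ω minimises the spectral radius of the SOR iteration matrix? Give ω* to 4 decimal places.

spectrum of D⁻¹(L+U) = {cos(kπ/122) : 1≤k≤121}; ρ_J = cos(π/122) = 0.9997.
√(1−ρ_J²) = |sin(π/122)| = 0.02575
[ω*] 2 ÷ (1 + 0.02575) = 2 ÷ 1.02575 = 1.9498.
[ρ_SOR] ω* − 1 = 0.9498.

ω* = 1.9498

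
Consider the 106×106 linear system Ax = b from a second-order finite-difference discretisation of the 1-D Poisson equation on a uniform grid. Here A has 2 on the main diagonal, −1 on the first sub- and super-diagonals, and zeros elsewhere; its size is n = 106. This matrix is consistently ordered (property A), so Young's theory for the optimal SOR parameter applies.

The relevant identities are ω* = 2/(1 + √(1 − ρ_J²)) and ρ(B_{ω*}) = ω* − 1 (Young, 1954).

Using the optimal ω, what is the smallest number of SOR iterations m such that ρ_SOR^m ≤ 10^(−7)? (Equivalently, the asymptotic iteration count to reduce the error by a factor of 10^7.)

m = 275

ρ_J = max_k |cos(kπ/107)| = cos(π/107) = 0.9995690
1 − cos²(π/107) = sin²(π/107) ⇒ √(1−ρ_J²) = sin(π/107) = 0.0293565.
Young: ω* = 2/(1+√(1−ρ_J²)) = 2/(1+0.0293565) = 2/1.0293565 = 1.9429615.
Hence ρ(B_{ω*}) = 1.9429615 − 1 = 0.9429615.
7·ln10 = 16.1181; −ln(0.9429615) = 0.0587298; m = ⌈16.1181/0.0587298⌉ = ⌈274.445⌉ = 275.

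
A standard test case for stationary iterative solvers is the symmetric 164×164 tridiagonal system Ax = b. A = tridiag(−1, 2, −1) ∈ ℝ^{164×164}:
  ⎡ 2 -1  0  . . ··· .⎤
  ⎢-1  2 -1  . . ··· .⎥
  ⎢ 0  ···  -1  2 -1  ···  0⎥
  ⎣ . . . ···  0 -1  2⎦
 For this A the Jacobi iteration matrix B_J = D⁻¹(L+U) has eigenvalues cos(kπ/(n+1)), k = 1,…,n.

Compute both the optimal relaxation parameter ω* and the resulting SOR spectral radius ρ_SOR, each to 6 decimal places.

With n=164, ρ(Jacobi) = cos(π/165) = 0.999819.
1 − cos²(π/165) = sin²(π/165) ⇒ √(1−ρ_J²) = sin(π/165) = 0.0190388.
Then 2/(1+√(1−ρ_J²)) = 2/(1+0.0190388); ω* = 2/1.0190388 = 1.962634.
At ω = 1.962634 every |λ(B_ω)| = ω−1, so ρ_SOR = 0.962634.

ω* = 1.962634, ρ_SOR = 0.962634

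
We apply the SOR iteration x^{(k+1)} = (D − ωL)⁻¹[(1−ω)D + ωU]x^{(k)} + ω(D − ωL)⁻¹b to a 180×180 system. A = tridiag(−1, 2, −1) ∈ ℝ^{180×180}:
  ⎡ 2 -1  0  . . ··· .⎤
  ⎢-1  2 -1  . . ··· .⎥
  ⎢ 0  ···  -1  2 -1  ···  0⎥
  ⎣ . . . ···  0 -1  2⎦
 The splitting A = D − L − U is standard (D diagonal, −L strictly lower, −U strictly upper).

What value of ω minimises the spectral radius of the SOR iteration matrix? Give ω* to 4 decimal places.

n=180: λ(B_J) = 1 − λ(A)/2 = cos(kπ/181); k=1 gives ρ_J = 0.9998.
√(1−ρ_J²) simplifies to sin(π/181) = 0.01736.
ω* = 2/(1+0.01736) = 1.9659
[ρ_SOR] ω* − 1 = 0.9659.

ω* = 1.9659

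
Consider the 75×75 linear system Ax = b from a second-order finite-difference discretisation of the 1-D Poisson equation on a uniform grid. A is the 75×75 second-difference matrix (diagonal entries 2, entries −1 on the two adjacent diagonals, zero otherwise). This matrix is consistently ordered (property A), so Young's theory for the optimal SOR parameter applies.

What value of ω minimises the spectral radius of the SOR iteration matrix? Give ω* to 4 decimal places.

ω* = 1.9206

With n=75, ρ(Jacobi) = cos(π/76) = 0.9991.
√(1 − cos²(π/76)) = sin(π/76) ≈ 0.04132.
So ω* = 2/1.04132 = 1.9206 (Young).
and ρ(B_{ω*}) = 1.9206 − 1 = 0.9206.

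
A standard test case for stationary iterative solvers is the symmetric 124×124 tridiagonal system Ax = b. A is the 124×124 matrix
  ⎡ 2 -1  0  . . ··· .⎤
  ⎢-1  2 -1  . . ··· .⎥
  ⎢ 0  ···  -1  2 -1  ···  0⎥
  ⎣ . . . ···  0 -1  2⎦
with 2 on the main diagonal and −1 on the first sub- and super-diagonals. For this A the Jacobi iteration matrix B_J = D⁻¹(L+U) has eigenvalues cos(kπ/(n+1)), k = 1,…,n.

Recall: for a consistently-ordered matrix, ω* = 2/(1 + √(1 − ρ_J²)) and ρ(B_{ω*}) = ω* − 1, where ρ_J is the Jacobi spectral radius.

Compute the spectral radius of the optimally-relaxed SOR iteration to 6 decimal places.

[ρ_J] n=124: ρ(B_J) = cos(π/(n+1)) = cos(π/125) = 0.999684.
root = sin(π/125) = 0.0251301  (since 1−cos² = sin²).
ω* = 2/(1 + 0.0251301) = 2/1.0251301 = 1.950972.
ρ(B_{ω*}) = ω*−1 = 0.950972

ρ_SOR = 0.950972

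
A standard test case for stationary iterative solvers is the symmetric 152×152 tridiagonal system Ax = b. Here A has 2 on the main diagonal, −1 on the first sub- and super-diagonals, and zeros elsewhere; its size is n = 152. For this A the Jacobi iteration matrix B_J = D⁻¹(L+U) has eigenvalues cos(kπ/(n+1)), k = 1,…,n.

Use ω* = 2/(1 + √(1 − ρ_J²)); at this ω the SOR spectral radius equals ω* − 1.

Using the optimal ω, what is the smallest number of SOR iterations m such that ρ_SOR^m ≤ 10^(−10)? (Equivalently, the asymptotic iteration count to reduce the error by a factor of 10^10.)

½·tridiag(1,0,1) at n=152: λ_k = cos(kπ/153); max |λ| at k=1 ⇒ ρ_J = cos(π/153) ≈ 0.9997892.
√(1 − cos²(π/153)) = sin(π/153) ≈ 0.0205318.
ω* = 2 / (1 + 0.0205318) = 2 / 1.0205318 ≈ 1.9597625.
Hence ρ(B_{ω*}) = 1.9597625 − 1 = 0.9597625.
(0.9597625)^m ≤ 10^{−10}  ⇒  m·ln(0.9597625) ≤ −10·ln10  ⇒  m ≥ 560.658  ⇒  m = 561

m = 561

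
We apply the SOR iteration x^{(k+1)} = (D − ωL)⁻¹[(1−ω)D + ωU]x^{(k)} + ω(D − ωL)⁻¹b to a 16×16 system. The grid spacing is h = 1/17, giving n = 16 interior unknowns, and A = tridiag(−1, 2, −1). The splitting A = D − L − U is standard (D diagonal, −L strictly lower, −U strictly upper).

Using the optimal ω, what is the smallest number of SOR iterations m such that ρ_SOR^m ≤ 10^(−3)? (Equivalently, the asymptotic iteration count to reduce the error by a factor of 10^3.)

m = 19

ρ_J = max_k |cos(kπ/17)| = cos(π/17) = 0.9829731
root = sin(π/17) = 0.1837495  (since 1−cos² = sin²).
Young: ω* = 2/(1+√(1−ρ_J²)) = 2/(1+0.1837495) = 2/1.1837495 = 1.6895466.
ρ_SOR = ω* − 1 ≈ 0.6895466.
(0.6895466)^m ≤ 10^{−3}  ⇒  m·ln(0.6895466) ≤ −3·ln10  ⇒  m ≥ 18.583  ⇒  m = 19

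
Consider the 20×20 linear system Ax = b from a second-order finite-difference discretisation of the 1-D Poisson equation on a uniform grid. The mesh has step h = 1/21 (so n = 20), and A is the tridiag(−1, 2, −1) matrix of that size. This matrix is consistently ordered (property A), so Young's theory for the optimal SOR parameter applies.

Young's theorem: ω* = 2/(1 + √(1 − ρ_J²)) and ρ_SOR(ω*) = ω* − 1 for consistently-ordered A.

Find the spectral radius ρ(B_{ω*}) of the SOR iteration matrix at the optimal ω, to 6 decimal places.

ρ_SOR = 0.740580

½·tridiag(1,0,1) at n=20: λ_k = cos(kπ/21); max |λ| at k=1 ⇒ ρ_J = cos(π/21) ≈ 0.988831.
root = sin(π/21) = 0.1490423  (since 1−cos² = sin²).
So ω* = 2/1.1490423 = 1.740580 (Young).
ρ_SOR = ω* − 1 = 1.740580 − 1 = 0.740580.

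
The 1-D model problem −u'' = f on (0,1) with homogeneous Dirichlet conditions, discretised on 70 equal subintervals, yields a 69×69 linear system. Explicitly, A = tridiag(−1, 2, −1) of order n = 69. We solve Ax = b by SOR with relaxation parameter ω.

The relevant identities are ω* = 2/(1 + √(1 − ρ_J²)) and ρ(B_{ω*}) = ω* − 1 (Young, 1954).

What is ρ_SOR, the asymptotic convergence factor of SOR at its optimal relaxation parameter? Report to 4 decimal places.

spectrum of D⁻¹(L+U) = {cos(kπ/70) : 1≤k≤69}; ρ_J = cos(π/70) = 0.9990.
√(1−ρ_J²) simplifies to sin(π/70) = 0.04486.
ω* = 2/(1 + 0.04486) = 2/1.04486 = 1.9141.
At ω = 1.9141 every |λ(B_ω)| = ω−1, so ρ_SOR = 0.9141.

ρ_SOR = 0.9141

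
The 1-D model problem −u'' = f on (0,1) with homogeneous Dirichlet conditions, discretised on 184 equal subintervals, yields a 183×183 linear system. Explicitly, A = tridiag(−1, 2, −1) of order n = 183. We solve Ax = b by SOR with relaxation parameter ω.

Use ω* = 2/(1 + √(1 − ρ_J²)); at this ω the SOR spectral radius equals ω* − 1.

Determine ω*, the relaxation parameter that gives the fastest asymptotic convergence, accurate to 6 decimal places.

ω* = 1.966427

[ρ_J] n=183: ρ(B_J) = cos(π/(n+1)) = cos(π/184) = 0.999854.
1 − cos²(π/184) = sin²(π/184) ⇒ √(1−ρ_J²) = sin(π/184) = 0.0170730.
ω* = 2 / (1 + 0.0170730) = 2 / 1.0170730 ≈ 1.966427.
ρ_SOR = ω* − 1 = 1.966427 − 1 = 0.966427.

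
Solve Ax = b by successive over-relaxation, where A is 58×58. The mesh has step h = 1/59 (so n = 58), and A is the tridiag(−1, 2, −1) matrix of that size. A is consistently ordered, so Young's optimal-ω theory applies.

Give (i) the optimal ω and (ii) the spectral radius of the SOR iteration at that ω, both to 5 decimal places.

ω* = 1.89893, ρ_SOR = 0.89893

n=58: λ(B_J) = 1 − λ(A)/2 = cos(kπ/59); k=1 gives ρ_J = 0.99858.
√(1−ρ_J²) = |sin(π/59)| = 0.053222
Young: ω* = 2/(1+√(1−ρ_J²)) = 2/(1+0.053222) = 2/1.053222 = 1.89893.
ρ(B_{ω*}) = ω*−1 = 0.89893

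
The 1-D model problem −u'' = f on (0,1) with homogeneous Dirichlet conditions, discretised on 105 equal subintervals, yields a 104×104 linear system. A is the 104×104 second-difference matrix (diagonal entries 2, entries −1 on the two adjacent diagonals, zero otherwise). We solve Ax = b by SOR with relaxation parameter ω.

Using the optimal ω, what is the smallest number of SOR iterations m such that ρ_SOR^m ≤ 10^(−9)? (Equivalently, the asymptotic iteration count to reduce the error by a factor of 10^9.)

spectrum of D⁻¹(L+U) = {cos(kπ/105) : 1≤k≤104}; ρ_J = cos(π/105) = 0.9995524.
√(1−ρ_J²) simplifies to sin(π/105) = 0.0299155.
ω* = 2 / (1 + 0.0299155) = 2 / 1.0299155 ≈ 1.9419069.
ρ_SOR = ω* − 1 = 1.9419069 − 1 = 0.9419069.
m ≥ 9·ln10 / (−ln 0.9419069) = 346.261; smallest integer m = 347.

m = 347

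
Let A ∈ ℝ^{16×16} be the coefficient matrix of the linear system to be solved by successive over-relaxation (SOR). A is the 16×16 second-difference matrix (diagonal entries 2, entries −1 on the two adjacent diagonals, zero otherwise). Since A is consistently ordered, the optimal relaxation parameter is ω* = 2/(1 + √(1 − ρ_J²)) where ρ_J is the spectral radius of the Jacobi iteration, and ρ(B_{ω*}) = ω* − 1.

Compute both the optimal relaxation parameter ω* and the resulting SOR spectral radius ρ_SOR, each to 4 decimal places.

½·tridiag(1,0,1) at n=16: λ_k = cos(kπ/17); max |λ| at k=1 ⇒ ρ_J = cos(π/17) ≈ 0.9830.
1 − cos²(π/17) = sin²(π/17) ⇒ √(1−ρ_J²) = sin(π/17) = 0.18375.
ω* = 2/(1+0.18375) = 1.6895
ρ(B_{ω*}) = ω*−1 = 0.6895

ω* = 1.6895, ρ_SOR = 0.6895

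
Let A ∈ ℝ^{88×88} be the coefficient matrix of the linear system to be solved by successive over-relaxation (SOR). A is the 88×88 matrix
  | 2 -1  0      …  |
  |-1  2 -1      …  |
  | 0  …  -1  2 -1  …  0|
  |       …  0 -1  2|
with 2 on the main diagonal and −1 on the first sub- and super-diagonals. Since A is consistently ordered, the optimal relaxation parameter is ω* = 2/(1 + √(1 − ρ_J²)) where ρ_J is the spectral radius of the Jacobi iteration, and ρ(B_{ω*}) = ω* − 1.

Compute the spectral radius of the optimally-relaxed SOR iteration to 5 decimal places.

ρ_SOR = 0.93182

spectrum of D⁻¹(L+U) = {cos(kπ/89) : 1≤k≤88}; ρ_J = cos(π/89) = 0.99938.
√(1−ρ_J²) = |sin(π/89)| = 0.035291
ω* = 2/(1+0.035291) = 1.93182
ρ_SOR = ω* − 1 ≈ 0.93182.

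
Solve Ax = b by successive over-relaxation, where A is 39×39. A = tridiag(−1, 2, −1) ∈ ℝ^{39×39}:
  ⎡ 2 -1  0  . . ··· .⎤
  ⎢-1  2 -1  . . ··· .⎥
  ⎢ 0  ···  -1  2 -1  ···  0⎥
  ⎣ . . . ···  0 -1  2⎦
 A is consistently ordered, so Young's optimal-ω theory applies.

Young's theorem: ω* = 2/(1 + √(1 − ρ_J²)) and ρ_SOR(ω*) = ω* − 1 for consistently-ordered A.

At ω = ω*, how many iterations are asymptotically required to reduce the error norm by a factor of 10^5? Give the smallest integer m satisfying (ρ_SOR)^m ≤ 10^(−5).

m = 74

With n=39, ρ(Jacobi) = cos(π/40) = 0.9969173.
root = sin(π/40) = 0.0784591  (since 1−cos² = sin²).
Then 2/(1+√(1−ρ_J²)) = 2/(1+0.0784591); ω* = 2/1.0784591 = 1.8544978.
Hence ρ(B_{ω*}) = 1.8544978 − 1 = 0.8544978.
ρ_SOR^m ≤ 10^(−5) ⇔ m ≥ 5·ln10/(−ln 0.8544978) = 11.5129/0.157241 = 73.218; m = ⌈73.218⌉ = 74.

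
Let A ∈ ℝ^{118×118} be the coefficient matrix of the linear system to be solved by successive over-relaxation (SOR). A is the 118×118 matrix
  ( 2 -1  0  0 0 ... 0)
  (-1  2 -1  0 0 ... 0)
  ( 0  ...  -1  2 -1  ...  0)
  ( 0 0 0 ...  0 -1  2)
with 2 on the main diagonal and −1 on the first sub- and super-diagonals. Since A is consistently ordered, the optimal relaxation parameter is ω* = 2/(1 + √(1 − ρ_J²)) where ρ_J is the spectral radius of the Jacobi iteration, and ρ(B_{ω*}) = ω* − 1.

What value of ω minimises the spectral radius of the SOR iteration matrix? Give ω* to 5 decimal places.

n=118: λ(B_J) = 1 − λ(A)/2 = cos(kπ/119); k=1 gives ρ_J = 0.99965.
1 − cos²(π/119) = sin²(π/119) ⇒ √(1−ρ_J²) = sin(π/119) = 0.026397.
So ω* = 2/1.026397 = 1.94856 (Young).
and ρ(B_{ω*}) = 1.94856 − 1 = 0.94856.

ω* = 1.94856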